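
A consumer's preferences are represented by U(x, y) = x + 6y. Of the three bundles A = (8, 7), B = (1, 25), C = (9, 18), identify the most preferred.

Evaluate utility at each bundle:
U(A) = 50.
U(B) = 151.
U(C) = 117.
Highest utility is B, so B ≻ C ≻ A.

Bundle B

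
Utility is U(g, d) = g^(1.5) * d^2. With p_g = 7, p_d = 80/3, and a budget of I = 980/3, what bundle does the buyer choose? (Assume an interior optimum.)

g* = 20, d* = 7

MU_g = 1.5·√g·d^2 and MU_d = 2·g^(1.5)·d.
MRS = MU_g/MU_d = (0.75)·d/g.
Tangency: set MRS = p_g/p_d = 7/(80/3) = 21/80.
So (0.75)·d/g = 21/80, i.e. d = 0.35·g.
Substitute into the budget 7·g + (80/3)·d = 980/3: (49/3)·g = 980/3, so g* = 20.
Then d* = 0.35·20 = 7.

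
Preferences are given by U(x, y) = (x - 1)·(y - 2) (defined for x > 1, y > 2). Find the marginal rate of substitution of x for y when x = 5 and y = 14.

MRS = 3

MU_x = (y−2), MU_y = (x−1).
MRS = (y−2)/(x−1).
At (5, 14): MRS = 3.
The indifference curve has slope −3 at this bundle.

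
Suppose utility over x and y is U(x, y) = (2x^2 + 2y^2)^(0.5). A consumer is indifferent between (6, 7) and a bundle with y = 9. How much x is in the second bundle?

U depends on (x, y) only through S = 2x^2 + 2y^2, so equal utility means equal S. At (6, 7): S = 170.
With y = 9: 2·9^2 = 162, so 2x^2 = 170 − 162 = 8, i.e. x^2 = 4.
Hence x = √4 = 2.
Check: U(2, 9) = 13.0384.

x = 2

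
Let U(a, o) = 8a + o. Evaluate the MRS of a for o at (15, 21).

MRS = 8

MU_a = 8, MU_o = 1, so MRS = 8/1 = 8 at every bundle.
At (15, 21): MRS = 8.
So at (15, 21) the consumer would give up 8 units of o for one more unit of a.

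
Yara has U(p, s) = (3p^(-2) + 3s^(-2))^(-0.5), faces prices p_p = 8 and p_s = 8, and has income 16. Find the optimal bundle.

p* = 1, s* = 1

For CES with ρ = -2, MRS = (s/p)^3.
Tangency: set MRS = p_p/p_s = 8/8 = 1.
So (s/p)^3 = 1; taking the cube root, s/p = 1, i.e. s = p.
Substitute into the budget 8·p + 8·s = 16: 16·p = 16, so p* = 1 and s* = 1.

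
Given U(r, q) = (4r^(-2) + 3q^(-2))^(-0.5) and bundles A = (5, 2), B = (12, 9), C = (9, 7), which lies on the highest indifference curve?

Bundle B

Evaluate utility at each bundle:
U(A) = 1.048.
U(B) = 3.928.
U(C) = 3.007.
Highest utility is B, so B ≻ C ≻ A.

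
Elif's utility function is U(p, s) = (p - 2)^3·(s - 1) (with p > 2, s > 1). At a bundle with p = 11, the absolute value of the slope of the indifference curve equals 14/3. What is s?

MU_p = 3·(p−2)^2·(s−1), MU_s = (p−2)^3.
MRS = (3/1)·(s−1)/(p−2).
Substitute p = 11: MRS = (s − 1)/3. Setting this equal to 14/3 gives s − 1 = (14/3)·3 = 14, so s = 15.

s = 15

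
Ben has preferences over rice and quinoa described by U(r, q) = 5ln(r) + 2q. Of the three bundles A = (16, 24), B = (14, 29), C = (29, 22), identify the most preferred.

Evaluate utility at each bundle:
U(A) = 61.863.
U(B) = 71.195.
U(C) = 60.836.
Highest utility is B, so B ≻ A ≻ C.

Bundle B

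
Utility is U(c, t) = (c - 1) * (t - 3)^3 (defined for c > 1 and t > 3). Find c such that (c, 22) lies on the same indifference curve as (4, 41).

U(4, 41) = 164616.
Set U(c, 22) = 164616 and solve.
With t = 22: (22 − 3)^3 = 6859, so (c − 1) = 164616/6859 = 24.
So c = 1 + 24 = 25.
Check: U(25, 22) = 164616.

c = 25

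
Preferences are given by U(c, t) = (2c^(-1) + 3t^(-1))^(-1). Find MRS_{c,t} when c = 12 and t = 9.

For CES with ρ = -1, MRS = (2/3)·(t/c)^2.
At (12, 9): MRS = 0.375.
So at (12, 9) the consumer would give up 0.375 units of t for one more unit of c.

MRS = 0.375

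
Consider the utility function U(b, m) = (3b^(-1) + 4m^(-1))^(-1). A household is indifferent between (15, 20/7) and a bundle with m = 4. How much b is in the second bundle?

U depends on (b, m) only through S = 3b^(-1) + 4m^(-1), so equal utility means equal S. At (15, 20/7): S = 1.6.
With m = 4: 4·4^(-1) = 1, so 3b^(-1) = 1.6 − 1 = 0.6, i.e. b^(-1) = 0.2.
Hence b = 1/0.2 = 5.
Check: U(5, 4) = 0.625.

b = 5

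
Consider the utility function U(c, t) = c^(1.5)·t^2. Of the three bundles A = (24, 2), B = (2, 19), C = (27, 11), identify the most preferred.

Evaluate utility at each bundle:
U(A) = 470.302.
U(B) = 1021.062.
U(C) = 16975.830.
Highest utility is C, so C ≻ B ≻ A.

Bundle C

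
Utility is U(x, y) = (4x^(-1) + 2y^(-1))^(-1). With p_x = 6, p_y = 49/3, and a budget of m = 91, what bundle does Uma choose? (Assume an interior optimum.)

For CES with ρ = -1, MRS = (4/2)·(y/x)^2.
Tangency: set MRS = p_x/p_y = 6/(49/3) = 18/49.
So (y/x)^2 = 9/49; taking the square root, y/x = 3/7, i.e. y = (3/7)·x.
Substitute into the budget 6·x + (49/3)·y = 91: 13·x = 91, so x* = 7 and y* = (3/7)·7 = 3.

x* = 7, y* = 3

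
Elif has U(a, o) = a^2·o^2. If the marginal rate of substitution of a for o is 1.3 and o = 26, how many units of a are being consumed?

a = 20

MU_a = 2·a·o^2 and MU_o = 2·a^2·o.
MRS = MU_a/MU_o = o/a.
Substitute o = 26: MRS = 26/a. Setting 26/a = 1.3 gives a = 26/1.3 = 20.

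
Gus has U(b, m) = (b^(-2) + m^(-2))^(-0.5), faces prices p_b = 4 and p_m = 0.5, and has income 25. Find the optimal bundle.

b* = 5, m* = 10

For CES with ρ = -2, MRS = (m/b)^3.
Tangency: set MRS = p_b/p_m = 4/0.5 = 8.
So (m/b)^3 = 8; taking the cube root, m/b = 2, i.e. m = 2·b.
Substitute into the budget 4·b + 0.5·m = 25: 5·b = 25, so b* = 5 and m* = 2·5 = 10.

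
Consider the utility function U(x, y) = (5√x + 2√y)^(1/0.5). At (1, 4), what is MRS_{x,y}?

MRS = 5

For CES with ρ = 0.5, MRS = (5/2)·√(y/x).
At (1, 4): MRS = 5.
That is, one extra unit of x is worth 5 units of y at the margin.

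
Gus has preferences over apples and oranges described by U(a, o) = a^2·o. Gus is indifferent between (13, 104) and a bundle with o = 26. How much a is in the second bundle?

U(13, 104) = 17576.
Set U(a, 26) = 17576 and solve.
With o = 26: a^2 = 17576/26 = 676; taking the square root, a = 26.
Check: U(26, 26) = 17576.

a = 26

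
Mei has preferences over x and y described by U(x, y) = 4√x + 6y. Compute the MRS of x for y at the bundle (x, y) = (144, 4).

MU_x = 4/(2√x), MU_y = 6.
MRS = 4/(2√x) ÷ 6.
At (144, 4): MRS = 1/36.
The indifference curve has slope −1/36 at this bundle.

MRS = 1/36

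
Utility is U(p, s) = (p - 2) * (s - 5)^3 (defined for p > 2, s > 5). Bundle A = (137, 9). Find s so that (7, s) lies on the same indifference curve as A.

U(137, 9) = 8640.
Set U(7, s) = 8640 and solve.
With p = 7: (7 − 2) = 5, so (s − 5)^3 = 8640/5 = 1728.
Taking the cube root (with s > 5): s − 5 = 12, so s = 17.
Check: U(7, 17) = 8640.

s = 17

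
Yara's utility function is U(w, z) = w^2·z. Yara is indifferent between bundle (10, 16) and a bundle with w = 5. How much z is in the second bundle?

z = 64

U(10, 16) = 1600.
Set U(5, z) = 1600 and solve.
With w = 5: 5^2 = 25, so z = 1600/25 = 64.
Check: U(5, 64) = 1600.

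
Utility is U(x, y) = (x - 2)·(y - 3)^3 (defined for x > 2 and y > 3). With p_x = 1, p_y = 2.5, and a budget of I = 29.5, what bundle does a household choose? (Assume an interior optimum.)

MU_x = (y−3)^3, MU_y = 3·(x−2)·(y−3)^2.
MRS = (1/3)·(y−3)/(x−2).
Tangency: set MRS = p_x/p_y = 1/2.5 = 0.4.
So (1/3)·(y − 3)/(x − 2) = 0.4, i.e. (y − 3) = 1.2·(x − 2).
Rewrite the budget in excess-of-subsistence terms: 1·(x − 2) + 2.5·(y − 3) = 29.5 − 1·2 − 2.5·3 = 20.
Substituting, 4·(x − 2) = 20, so x − 2 = 5 and x* = 7.
Then y − 3 = 1.2·5 = 6, so y* = 9.

x* = 7, y* = 9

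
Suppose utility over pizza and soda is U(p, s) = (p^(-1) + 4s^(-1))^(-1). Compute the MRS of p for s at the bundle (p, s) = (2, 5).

MRS = 25/16

For CES with ρ = -1, MRS = (1/4)·(s/p)^2.
At (2, 5): MRS = 25/16.
The indifference curve has slope −25/16 at this bundle.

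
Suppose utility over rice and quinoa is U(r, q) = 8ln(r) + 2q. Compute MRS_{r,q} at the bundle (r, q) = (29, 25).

MU_r = 8/r, MU_q = 2.
MRS = 8/r ÷ 2.
At (29, 25): MRS = 4/29.
So at (29, 25) the consumer would give up 4/29 units of q for one more unit of r.

MRS = 4/29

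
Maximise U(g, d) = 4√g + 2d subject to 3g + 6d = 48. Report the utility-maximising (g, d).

g* = 4, d* = 6

MU_g = 4/(2√g), MU_d = 2.
MRS = 4/(2√g) ÷ 2.
Tangency: set MRS = p_g/p_d = 3/6 = 0.5.
MRS depends only on g: 1/√g = 0.5 ⇒ √g = 1/0.5 = 2 ⇒ g* = 4.
From the budget, 6·d = 48 − 3·4 = 36, so d* = 6.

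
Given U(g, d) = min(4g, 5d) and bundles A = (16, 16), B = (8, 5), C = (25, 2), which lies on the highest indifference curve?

Bundle A

Evaluate utility at each bundle:
U(A) = 64.
U(B) = 25.
U(C) = 10.
Highest utility is A, so A ≻ B ≻ C.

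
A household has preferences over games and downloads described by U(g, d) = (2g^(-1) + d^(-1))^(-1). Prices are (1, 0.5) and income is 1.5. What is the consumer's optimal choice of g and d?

For CES with ρ = -1, MRS = (2/1)·(d/g)^2.
Tangency: set MRS = p_g/p_d = 1/0.5 = 2.
So (d/g)^2 = 1; taking the square root, d/g = 1, i.e. d = g.
Substitute into the budget 1·g + 0.5·d = 1.5: 1.5·g = 1.5, so g* = 1 and d* = 1.

g* = 1, d* = 1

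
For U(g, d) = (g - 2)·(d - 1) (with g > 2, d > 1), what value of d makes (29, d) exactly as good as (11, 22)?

d = 8

U(11, 22) = 189.
Set U(29, d) = 189 and solve.
With g = 29: (29 − 2) = 27, so (d − 1) = 189/27 = 7.
So d = 1 + 7 = 8.
Check: U(29, 8) = 189.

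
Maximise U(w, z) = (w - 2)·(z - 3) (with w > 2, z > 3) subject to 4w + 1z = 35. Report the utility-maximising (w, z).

MU_w = (z−3), MU_z = (w−2).
MRS = (z−3)/(w−2).
Tangency: set MRS = p_w/p_z = 4/1 = 4.
So (z − 3)/(w − 2) = 4, i.e. (z − 3) = 4·(w − 2).
Rewrite the budget in excess-of-subsistence terms: 4·(w − 2) + 1·(z − 3) = 35 − 4·2 − 1·3 = 24.
Substituting, 8·(w − 2) = 24, so w − 2 = 3 and w* = 5.
Then z − 3 = 4·3 = 12, so z* = 15.

w* = 5, z* = 15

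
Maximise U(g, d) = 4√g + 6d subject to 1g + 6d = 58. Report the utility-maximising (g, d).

MU_g = 4/(2√g), MU_d = 6.
MRS = 4/(2√g) ÷ 6.
Tangency: set MRS = p_g/p_d = 1/6.
MRS depends only on g: (1/3)/√g = 1/6 ⇒ √g = (1/3)/(1/6) = 2 ⇒ g* = 4.
From the budget, 6·d = 58 − 1·4 = 54, so d* = 9.

g* = 4, d* = 9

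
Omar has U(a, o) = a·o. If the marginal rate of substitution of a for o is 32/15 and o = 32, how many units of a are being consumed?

MU_a = o and MU_o = a.
MRS = MU_a/MU_o = o/a.
Substitute o = 32: MRS = 32/a. Setting 32/a = 32/15 gives a = 32/(32/15) = 15.

a = 15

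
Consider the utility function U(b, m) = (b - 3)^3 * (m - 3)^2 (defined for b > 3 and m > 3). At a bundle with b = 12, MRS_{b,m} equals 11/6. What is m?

MU_b = 3·(b−3)^2·(m−3)^2, MU_m = 2·(b−3)^3·(m−3).
MRS = (3/2)·(m−3)/(b−3).
Substitute b = 12: MRS = (m − 3)/6. Setting this equal to 11/6 gives m − 3 = (11/6)·6 = 11, so m = 14.

m = 14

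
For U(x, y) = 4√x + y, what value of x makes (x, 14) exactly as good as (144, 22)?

U(144, 22) = 70.
Set U(x, 14) = 70 and solve.
With y = 14: 4√x = 70 − 14 = 56, so √x = 14 and x = 196.
Check: U(196, 14) = 70.

x = 196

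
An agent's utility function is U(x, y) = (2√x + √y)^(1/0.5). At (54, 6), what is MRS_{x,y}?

MRS = 2/3

For CES with ρ = 0.5, MRS = (2/1)·√(y/x).
At (54, 6): MRS = 2/3.
The indifference curve has slope −2/3 at this bundle.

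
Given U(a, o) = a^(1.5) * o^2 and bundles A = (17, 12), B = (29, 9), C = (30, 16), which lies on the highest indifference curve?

Bundle C

Evaluate utility at each bundle:
U(A) = 10093.363.
U(B) = 12649.752.
U(C) = 42065.092.
Highest utility is C, so C ≻ B ≻ A.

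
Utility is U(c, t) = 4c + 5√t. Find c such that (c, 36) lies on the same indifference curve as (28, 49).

U(28, 49) = 147.
Set U(c, 36) = 147 and solve.
With t = 36: √36 = 6, so 4c = 147 − 5·6 = 117 and c = 29.25.
Check: U(29.25, 36) = 147.

c = 29.25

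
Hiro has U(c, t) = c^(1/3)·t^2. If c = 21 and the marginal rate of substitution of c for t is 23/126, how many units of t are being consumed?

t = 23

MU_c = 1/3·c^(-2/3)·t^2 and MU_t = 2·c^(1/3)·t.
MRS = MU_c/MU_t = (1/6)·t/c.
Substitute c = 21: MRS = t/126. Setting t/126 = 23/126 gives t = (23/126)·126 = 23.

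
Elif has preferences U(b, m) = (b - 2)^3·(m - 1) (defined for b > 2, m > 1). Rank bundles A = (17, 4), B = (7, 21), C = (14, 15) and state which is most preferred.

Evaluate utility at each bundle:
U(A) = 10125.
U(B) = 2500.
U(C) = 24192.
Highest utility is C, so C ≻ A ≻ B.

Bundle C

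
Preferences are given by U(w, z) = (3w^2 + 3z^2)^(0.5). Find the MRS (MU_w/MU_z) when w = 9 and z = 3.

For CES with ρ = 2, MRS = (z/w)^(-1).
At (9, 3): MRS = 3.
That is, one extra unit of w is worth 3 units of z at the margin.

MRS = 3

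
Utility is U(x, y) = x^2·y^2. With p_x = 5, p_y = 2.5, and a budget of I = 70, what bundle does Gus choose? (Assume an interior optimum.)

x* = 7, y* = 14

MU_x = 2·x·y^2 and MU_y = 2·x^2·y.
MRS = MU_x/MU_y = y/x.
Tangency: set MRS = p_x/p_y = 5/2.5 = 2.
So y/x = 2, i.e. y = 2·x.
Substitute into the budget 5·x + 2.5·y = 70: 10·x = 70, so x* = 7.
Then y* = 2·7 = 14.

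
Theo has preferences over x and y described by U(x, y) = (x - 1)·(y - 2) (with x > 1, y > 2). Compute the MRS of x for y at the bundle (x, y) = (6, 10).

MRS = 1.6

MU_x = (y−2), MU_y = (x−1).
MRS = (y−2)/(x−1).
At (6, 10): MRS = 1.6.
So at (6, 10) the consumer would give up 1.6 units of y for one more unit of x.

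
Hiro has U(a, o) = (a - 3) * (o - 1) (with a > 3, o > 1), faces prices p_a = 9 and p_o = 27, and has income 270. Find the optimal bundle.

MU_a = (o−1), MU_o = (a−3).
MRS = (o−1)/(a−3).
Tangency: set MRS = p_a/p_o = 9/27 = 1/3.
So (o − 1)/(a − 3) = 1/3, i.e. (o − 1) = (1/3)·(a − 3).
Rewrite the budget in excess-of-subsistence terms: 9·(a − 3) + 27·(o − 1) = 270 − 9·3 − 27·1 = 216.
Substituting, 18·(a − 3) = 216, so a − 3 = 12 and a* = 15.
Then o − 1 = (1/3)·12 = 4, so o* = 5.

a* = 15, o* = 5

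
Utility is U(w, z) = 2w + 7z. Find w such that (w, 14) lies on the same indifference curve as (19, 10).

U(19, 10) = 108.
Set U(w, 14) = 108 and solve.
2w + 7·14 = 108 ⇒ 2w = 10 ⇒ w = 5.
Check: U(5, 14) = 108.

w = 5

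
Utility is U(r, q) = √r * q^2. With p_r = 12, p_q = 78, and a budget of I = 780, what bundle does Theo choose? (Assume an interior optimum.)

r* = 13, q* = 8

MU_r = 0.5·r^(-0.5)·q^2 and MU_q = 2·√r·q.
MRS = MU_r/MU_q = (0.25)·q/r.
Tangency: set MRS = p_r/p_q = 12/78 = 2/13.
So (0.25)·q/r = 2/13, i.e. q = (8/13)·r.
Substitute into the budget 12·r + 78·q = 780: 60·r = 780, so r* = 13.
Then q* = (8/13)·13 = 8.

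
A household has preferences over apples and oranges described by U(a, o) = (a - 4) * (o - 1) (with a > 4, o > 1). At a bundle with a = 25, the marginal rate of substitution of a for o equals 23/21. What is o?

MU_a = (o−1), MU_o = (a−4).
MRS = (o−1)/(a−4).
Substitute a = 25: MRS = (o − 1)/21. Setting this equal to 23/21 gives o − 1 = (23/21)·21 = 23, so o = 24.

o = 24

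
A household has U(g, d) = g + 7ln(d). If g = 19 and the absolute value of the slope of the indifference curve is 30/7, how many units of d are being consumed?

MU_g = 1, MU_d = 7/d.
MRS = 1 ÷ (7/d).
MRS depends only on d: (1/7)·d = 30/7 ⇒ d = (30/7)/(1/7) = 30.

d = 30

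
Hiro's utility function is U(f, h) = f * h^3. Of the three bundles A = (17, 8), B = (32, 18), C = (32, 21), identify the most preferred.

Evaluate utility at each bundle:
U(A) = 8704.
U(B) = 186624.
U(C) = 296352.
Highest utility is C, so C ≻ B ≻ A.

Bundle C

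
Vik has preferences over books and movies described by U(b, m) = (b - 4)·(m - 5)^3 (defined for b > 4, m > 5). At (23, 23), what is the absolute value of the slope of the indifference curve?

MU_b = (m−5)^3, MU_m = 3·(b−4)·(m−5)^2.
MRS = (1/3)·(m−5)/(b−4).
At (23, 23): MRS = 6/19.
That is, one extra unit of b is worth 6/19 units of m at the margin.

MRS = 6/19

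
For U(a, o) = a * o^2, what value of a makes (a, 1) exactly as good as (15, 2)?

a = 60

U(15, 2) = 60.
Set U(a, 1) = 60 and solve.
With o = 1: 1^2 = 1, so a = 60/1 = 60.
Check: U(60, 1) = 60.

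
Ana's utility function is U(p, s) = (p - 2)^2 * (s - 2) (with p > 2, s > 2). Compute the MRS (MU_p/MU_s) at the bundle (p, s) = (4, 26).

MRS = 24

MU_p = 2·(p−2)·(s−2), MU_s = (p−2)^2.
MRS = (2/1)·(s−2)/(p−2).
At (4, 26): MRS = 24.
So at (4, 26) the consumer would give up 24 units of s for one more unit of p.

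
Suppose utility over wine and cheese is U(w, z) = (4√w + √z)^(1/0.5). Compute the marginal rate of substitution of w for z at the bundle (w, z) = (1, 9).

MRS = 12

For CES with ρ = 0.5, MRS = (4/1)·√(z/w).
At (1, 9): MRS = 12.
That is, one extra unit of w is worth 12 units of z at the margin.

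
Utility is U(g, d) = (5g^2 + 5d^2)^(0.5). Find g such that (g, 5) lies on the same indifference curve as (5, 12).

U depends on (g, d) only through S = 5g^2 + 5d^2, so equal utility means equal S. At (5, 12): S = 845.
With d = 5: 5·5^2 = 125, so 5g^2 = 845 − 125 = 720, i.e. g^2 = 144.
Hence g = √144 = 12.
Check: U(12, 5) = 29.0689.

g = 12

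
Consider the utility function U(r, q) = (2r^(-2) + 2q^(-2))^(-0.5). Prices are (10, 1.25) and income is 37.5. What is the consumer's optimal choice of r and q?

r* = 3, q* = 6

For CES with ρ = -2, MRS = (q/r)^3.
Tangency: set MRS = p_r/p_q = 10/1.25 = 8.
So (q/r)^3 = 8; taking the cube root, q/r = 2, i.e. q = 2·r.
Substitute into the budget 10·r + 1.25·q = 37.5: 12.5·r = 37.5, so r* = 3 and q* = 2·3 = 6.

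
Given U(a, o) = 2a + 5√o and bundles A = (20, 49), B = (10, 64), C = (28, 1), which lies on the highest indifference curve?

Bundle A

Evaluate utility at each bundle:
U(A) = 75.000.
U(B) = 60.000.
U(C) = 61.000.
Highest utility is A, so A ≻ C ≻ B.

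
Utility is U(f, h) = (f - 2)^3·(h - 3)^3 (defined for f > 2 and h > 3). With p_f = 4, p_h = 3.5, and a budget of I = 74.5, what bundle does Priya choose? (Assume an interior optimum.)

MU_f = 3·(f−2)^2·(h−3)^3, MU_h = 3·(f−2)^3·(h−3)^2.
MRS = (h−3)/(f−2).
Tangency: set MRS = p_f/p_h = 4/3.5 = 8/7.
So (h − 3)/(f − 2) = 8/7, i.e. (h − 3) = (8/7)·(f − 2).
Rewrite the budget in excess-of-subsistence terms: 4·(f − 2) + 3.5·(h − 3) = 74.5 − 4·2 − 3.5·3 = 56.
Substituting, 8·(f − 2) = 56, so f − 2 = 7 and f* = 9.
Then h − 3 = (8/7)·7 = 8, so h* = 11.

f* = 9, h* = 11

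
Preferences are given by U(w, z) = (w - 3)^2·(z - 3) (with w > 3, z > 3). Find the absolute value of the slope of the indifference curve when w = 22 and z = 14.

MU_w = 2·(w−3)·(z−3), MU_z = (w−3)^2.
MRS = (2/1)·(z−3)/(w−3).
At (22, 14): MRS = 22/19.
That is, one extra unit of w is worth 22/19 units of z at the margin.

MRS = 22/19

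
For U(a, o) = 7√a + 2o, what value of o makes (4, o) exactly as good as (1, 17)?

o = 13.5

U(1, 17) = 41.
Set U(4, o) = 41 and solve.
With a = 4: √4 = 2, so 2o = 41 − 7·2 = 27 and o = 13.5.
Check: U(4, 13.5) = 41.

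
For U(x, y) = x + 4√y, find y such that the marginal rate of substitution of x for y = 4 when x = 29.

MU_x = 1, MU_y = 4/(2√y).
MRS = 1 ÷ (4/(2√y)).
MRS depends only on y: 0.5·√y = 4 ⇒ √y = 4/0.5 = 8 ⇒ y = 64.

y = 64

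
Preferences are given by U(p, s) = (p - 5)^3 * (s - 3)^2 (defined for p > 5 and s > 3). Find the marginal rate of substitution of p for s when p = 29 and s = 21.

MU_p = 3·(p−5)^2·(s−3)^2, MU_s = 2·(p−5)^3·(s−3).
MRS = (3/2)·(s−3)/(p−5).
At (29, 21): MRS = 1.125.
The indifference curve has slope −1.125 at this bundle.

MRS = 1.125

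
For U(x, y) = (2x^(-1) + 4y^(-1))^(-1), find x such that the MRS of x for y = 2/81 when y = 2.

x = 9

For CES with ρ = -1, MRS = (2/4)·(y/x)^2.
Setting (2/4)·(2/x)^2 = 2/81 gives (2/x)^2 = 4/81, so 2/x = 2/9 and x = 9.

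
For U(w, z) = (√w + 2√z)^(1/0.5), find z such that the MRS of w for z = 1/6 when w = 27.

For CES with ρ = 0.5, MRS = (1/2)·√(z/w).
Setting (1/2)·√(z/27) = 1/6 gives √(z/27) = 1/3, so z/27 = 1/9 and z = 3.

z = 3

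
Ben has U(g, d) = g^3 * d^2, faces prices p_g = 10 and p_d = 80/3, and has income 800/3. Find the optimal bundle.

MU_g = 3·g^2·d^2 and MU_d = 2·g^3·d.
MRS = MU_g/MU_d = (3/2)·d/g.
Tangency: set MRS = p_g/p_d = 10/(80/3) = 0.375.
So (3/2)·d/g = 0.375, i.e. d = 0.25·g.
Substitute into the budget 10·g + (80/3)·d = 800/3: (50/3)·g = 800/3, so g* = 16.
Then d* = 0.25·16 = 4.

g* = 16, d* = 4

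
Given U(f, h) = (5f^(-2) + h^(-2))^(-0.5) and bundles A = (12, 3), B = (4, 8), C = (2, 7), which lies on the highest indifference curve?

Evaluate utility at each bundle:
U(A) = 2.619.
U(B) = 1.746.
U(C) = 0.887.
Highest utility is A, so A ≻ B ≻ C.

Bundle A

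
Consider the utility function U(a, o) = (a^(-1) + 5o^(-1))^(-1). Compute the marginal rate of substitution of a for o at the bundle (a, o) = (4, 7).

MRS = 49/80

For CES with ρ = -1, MRS = (1/5)·(o/a)^2.
At (4, 7): MRS = 49/80.
So at (4, 7) the consumer would give up 49/80 units of o for one more unit of a.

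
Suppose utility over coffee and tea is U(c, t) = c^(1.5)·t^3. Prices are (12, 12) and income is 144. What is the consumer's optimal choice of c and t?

MU_c = 1.5·√c·t^3 and MU_t = 3·c^(1.5)·t^2.
MRS = MU_c/MU_t = (0.5)·t/c.
Tangency: set MRS = p_c/p_t = 12/12 = 1.
So (0.5)·t/c = 1, i.e. t = 2·c.
Substitute into the budget 12·c + 12·t = 144: 36·c = 144, so c* = 4.
Then t* = 2·4 = 8.

c* = 4, t* = 8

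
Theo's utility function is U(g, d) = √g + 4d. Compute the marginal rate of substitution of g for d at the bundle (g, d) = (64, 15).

MU_g = 1/(2√g), MU_d = 4.
MRS = 1/(2√g) ÷ 4.
At (64, 15): MRS = 1/64.
So at (64, 15) the consumer would give up 1/64 units of d for one more unit of g.

MRS = 1/64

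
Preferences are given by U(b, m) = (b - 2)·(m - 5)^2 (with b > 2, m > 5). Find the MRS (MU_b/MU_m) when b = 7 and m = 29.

MU_b = (m−5)^2, MU_m = 2·(b−2)·(m−5).
MRS = (1/2)·(m−5)/(b−2).
At (7, 29): MRS = 2.4.
That is, one extra unit of b is worth 2.4 units of m at the margin.

MRS = 2.4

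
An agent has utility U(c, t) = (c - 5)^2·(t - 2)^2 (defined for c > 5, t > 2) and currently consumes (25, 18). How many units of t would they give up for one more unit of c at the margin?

MU_c = 2·(c−5)·(t−2)^2, MU_t = 2·(c−5)^2·(t−2).
MRS = (t−2)/(c−5).
At (25, 18): MRS = 0.8.
So at (25, 18) the consumer would give up 0.8 units of t for one more unit of c.

MRS = 0.8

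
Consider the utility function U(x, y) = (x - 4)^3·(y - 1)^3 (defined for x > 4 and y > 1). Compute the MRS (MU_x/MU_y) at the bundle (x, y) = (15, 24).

MRS = 23/11

MU_x = 3·(x−4)^2·(y−1)^3, MU_y = 3·(x−4)^3·(y−1)^2.
MRS = (y−1)/(x−4).
At (15, 24): MRS = 23/11.
The indifference curve has slope −23/11 at this bundle.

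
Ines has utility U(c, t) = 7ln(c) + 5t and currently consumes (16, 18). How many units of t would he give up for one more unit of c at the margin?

MRS = 7/80

MU_c = 7/c, MU_t = 5.
MRS = 7/c ÷ 5.
At (16, 18): MRS = 7/80.
The indifference curve has slope −7/80 at this bundle.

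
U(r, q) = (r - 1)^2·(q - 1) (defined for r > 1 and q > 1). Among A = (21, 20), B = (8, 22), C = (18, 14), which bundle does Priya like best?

Evaluate utility at each bundle:
U(A) = 7600.
U(B) = 1029.
U(C) = 3757.
Highest utility is A, so A ≻ C ≻ B.

Bundle A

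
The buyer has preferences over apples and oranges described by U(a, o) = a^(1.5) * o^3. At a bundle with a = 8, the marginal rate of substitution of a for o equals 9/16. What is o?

o = 9

MU_a = 1.5·√a·o^3 and MU_o = 3·a^(1.5)·o^2.
MRS = MU_a/MU_o = (0.5)·o/a.
Substitute a = 8: MRS = o/16. Setting o/16 = 9/16 gives o = (9/16)·16 = 9.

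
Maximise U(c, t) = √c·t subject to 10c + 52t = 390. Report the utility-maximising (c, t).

c* = 13, t* = 5

MU_c = 0.5·c^(-0.5)·t and MU_t = √c.
MRS = MU_c/MU_t = (0.5)·t/c.
Tangency: set MRS = p_c/p_t = 10/52 = 5/26.
So (0.5)·t/c = 5/26, i.e. t = (5/13)·c.
Substitute into the budget 10·c + 52·t = 390: 30·c = 390, so c* = 13.
Then t* = (5/13)·13 = 5.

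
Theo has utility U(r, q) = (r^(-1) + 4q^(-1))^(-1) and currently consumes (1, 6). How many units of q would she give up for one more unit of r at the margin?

MRS = 9

For CES with ρ = -1, MRS = (1/4)·(q/r)^2.
At (1, 6): MRS = 9.
That is, one extra unit of r is worth 9 units of q at the margin.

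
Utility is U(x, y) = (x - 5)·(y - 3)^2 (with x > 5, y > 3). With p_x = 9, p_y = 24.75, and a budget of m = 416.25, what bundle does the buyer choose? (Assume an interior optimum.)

x* = 16, y* = 11

MU_x = (y−3)^2, MU_y = 2·(x−5)·(y−3).
MRS = (1/2)·(y−3)/(x−5).
Tangency: set MRS = p_x/p_y = 9/24.75 = 4/11.
So (1/2)·(y − 3)/(x − 5) = 4/11, i.e. (y − 3) = (8/11)·(x − 5).
Rewrite the budget in excess-of-subsistence terms: 9·(x − 5) + 24.75·(y − 3) = 416.25 − 9·5 − 24.75·3 = 297.
Substituting, 27·(x − 5) = 297, so x − 5 = 11 and x* = 16.
Then y − 3 = (8/11)·11 = 8, so y* = 11.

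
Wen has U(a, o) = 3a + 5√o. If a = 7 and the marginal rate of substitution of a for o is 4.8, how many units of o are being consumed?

MU_a = 3, MU_o = 5/(2√o).
MRS = 3 ÷ (5/(2√o)).
MRS depends only on o: 1.2·√o = 4.8 ⇒ √o = 4.8/1.2 = 4 ⇒ o = 16.

o = 16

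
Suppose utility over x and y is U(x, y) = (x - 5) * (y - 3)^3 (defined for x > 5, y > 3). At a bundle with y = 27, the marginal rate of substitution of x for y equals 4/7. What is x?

x = 19

MU_x = (y−3)^3, MU_y = 3·(x−5)·(y−3)^2.
MRS = (1/3)·(y−3)/(x−5).
Substitute y = 27: MRS = 8/(x − 5). Setting this equal to 4/7 gives x − 5 = 8/(4/7) = 14, so x = 19.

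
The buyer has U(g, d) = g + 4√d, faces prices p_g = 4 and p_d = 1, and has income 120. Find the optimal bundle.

MU_g = 1, MU_d = 4/(2√d).
MRS = 1 ÷ (4/(2√d)).
Tangency: set MRS = p_g/p_d = 4/1 = 4.
MRS depends only on d: 0.5·√d = 4 ⇒ √d = 4/0.5 = 8 ⇒ d* = 64.
From the budget, 4·g = 120 − 1·64 = 56, so g* = 14.

g* = 14, d* = 64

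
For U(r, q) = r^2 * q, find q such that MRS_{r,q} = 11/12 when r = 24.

q = 11

MU_r = 2·r·q and MU_q = r^2.
MRS = MU_r/MU_q = (2/1)·q/r.
Substitute r = 24: MRS = q/12. Setting q/12 = 11/12 gives q = (11/12)·12 = 11.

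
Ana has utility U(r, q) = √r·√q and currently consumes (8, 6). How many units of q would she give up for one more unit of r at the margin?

MRS = 0.75

MU_r = 0.5·r^(-0.5)·√q and MU_q = 0.5·√r·q^(-0.5).
MRS = MU_r/MU_q = q/r.
At (8, 6): MRS = 0.75.
That is, one extra unit of r is worth 0.75 units of q at the margin.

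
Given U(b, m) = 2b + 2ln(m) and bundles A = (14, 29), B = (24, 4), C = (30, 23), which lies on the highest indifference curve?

Evaluate utility at each bundle:
U(A) = 34.735.
U(B) = 50.773.
U(C) = 66.271.
Highest utility is C, so C ≻ B ≻ A.

Bundle C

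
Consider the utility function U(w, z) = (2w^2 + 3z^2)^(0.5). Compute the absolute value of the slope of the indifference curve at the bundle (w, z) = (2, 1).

For CES with ρ = 2, MRS = (2/3)·(z/w)^(-1).
At (2, 1): MRS = 4/3.
The indifference curve has slope −4/3 at this bundle.

MRS = 4/3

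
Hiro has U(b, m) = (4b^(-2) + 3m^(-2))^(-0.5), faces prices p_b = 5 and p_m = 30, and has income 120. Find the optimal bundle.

b* = 6, m* = 3

For CES with ρ = -2, MRS = (4/3)·(m/b)^3.
Tangency: set MRS = p_b/p_m = 5/30 = 1/6.
So (m/b)^3 = 0.125; taking the cube root, m/b = 0.5, i.e. m = 0.5·b.
Substitute into the budget 5·b + 30·m = 120: 20·b = 120, so b* = 6 and m* = 0.5·6 = 3.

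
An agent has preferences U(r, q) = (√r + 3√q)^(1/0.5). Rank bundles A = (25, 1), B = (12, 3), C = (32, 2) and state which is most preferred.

Bundle C

Evaluate utility at each bundle:
U(A) = 64.000.
U(B) = 75.000.
U(C) = 98.000.
Highest utility is C, so C ≻ B ≻ A.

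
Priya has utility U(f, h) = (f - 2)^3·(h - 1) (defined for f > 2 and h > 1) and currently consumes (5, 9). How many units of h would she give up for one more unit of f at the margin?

MU_f = 3·(f−2)^2·(h−1), MU_h = (f−2)^3.
MRS = (3/1)·(h−1)/(f−2).
At (5, 9): MRS = 8.
So at (5, 9) the consumer would give up 8 units of h for one more unit of f.

MRS = 8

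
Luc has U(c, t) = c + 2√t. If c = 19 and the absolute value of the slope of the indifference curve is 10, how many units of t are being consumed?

t = 100

MU_c = 1, MU_t = 2/(2√t).
MRS = 1 ÷ (2/(2√t)).
MRS depends only on t: √t = 10 ⇒ √t = 10 ⇒ t = 100.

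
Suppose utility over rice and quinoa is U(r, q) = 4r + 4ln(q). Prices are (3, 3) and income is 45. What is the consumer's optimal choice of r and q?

r* = 14, q* = 1

MU_r = 4, MU_q = 4/q.
MRS = 4 ÷ (4/q).
Tangency: set MRS = p_r/p_q = 3/3 = 1.
MRS depends only on q: q = 1 ⇒ q* = 1.
From the budget, 3·r = 45 − 3·1 = 42, so r* = 14.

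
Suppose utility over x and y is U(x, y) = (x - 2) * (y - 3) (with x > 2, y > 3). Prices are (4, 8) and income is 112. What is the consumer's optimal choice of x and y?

x* = 12, y* = 8

MU_x = (y−3), MU_y = (x−2).
MRS = (y−3)/(x−2).
Tangency: set MRS = p_x/p_y = 4/8 = 0.5.
So (y − 3)/(x − 2) = 0.5, i.e. (y − 3) = 0.5·(x − 2).
Rewrite the budget in excess-of-subsistence terms: 4·(x − 2) + 8·(y − 3) = 112 − 4·2 − 8·3 = 80.
Substituting, 8·(x − 2) = 80, so x − 2 = 10 and x* = 12.
Then y − 3 = 0.5·10 = 5, so y* = 8.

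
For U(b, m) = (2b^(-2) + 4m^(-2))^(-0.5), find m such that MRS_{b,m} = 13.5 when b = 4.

m = 12

For CES with ρ = -2, MRS = (2/4)·(m/b)^3.
Setting (2/4)·(m/4)^3 = 13.5 gives (m/4)^3 = 27, so m/4 = 3 and m = 12.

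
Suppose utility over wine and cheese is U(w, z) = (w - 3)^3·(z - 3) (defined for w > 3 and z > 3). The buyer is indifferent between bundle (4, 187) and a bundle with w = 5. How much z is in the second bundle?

z = 26

U(4, 187) = 184.
Set U(5, z) = 184 and solve.
With w = 5: (5 − 3)^3 = 8, so (z − 3) = 184/8 = 23.
So z = 3 + 23 = 26.
Check: U(5, 26) = 184.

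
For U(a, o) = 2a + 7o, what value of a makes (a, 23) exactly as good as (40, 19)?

a = 26

U(40, 19) = 213.
Set U(a, 23) = 213 and solve.
2a + 7·23 = 213 ⇒ 2a = 52 ⇒ a = 26.
Check: U(26, 23) = 213.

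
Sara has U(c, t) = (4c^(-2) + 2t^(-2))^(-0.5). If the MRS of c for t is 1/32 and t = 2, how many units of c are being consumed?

For CES with ρ = -2, MRS = (4/2)·(t/c)^3.
Setting (4/2)·(2/c)^3 = 1/32 gives (2/c)^3 = 1/64, so 2/c = 0.25 and c = 8.

c = 8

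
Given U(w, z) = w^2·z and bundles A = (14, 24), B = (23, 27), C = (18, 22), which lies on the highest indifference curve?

Bundle B

Evaluate utility at each bundle:
U(A) = 4704.
U(B) = 14283.
U(C) = 7128.
Highest utility is B, so B ≻ C ≻ A.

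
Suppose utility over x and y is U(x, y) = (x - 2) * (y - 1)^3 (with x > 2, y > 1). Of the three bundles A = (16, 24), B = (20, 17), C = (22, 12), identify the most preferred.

Bundle A

Evaluate utility at each bundle:
U(A) = 170338.
U(B) = 73728.
U(C) = 26620.
Highest utility is A, so A ≻ B ≻ C.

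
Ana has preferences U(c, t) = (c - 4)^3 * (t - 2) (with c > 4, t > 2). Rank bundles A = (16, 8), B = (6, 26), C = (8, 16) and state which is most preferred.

Evaluate utility at each bundle:
U(A) = 10368.
U(B) = 192.
U(C) = 896.
Highest utility is A, so A ≻ C ≻ B.

Bundle A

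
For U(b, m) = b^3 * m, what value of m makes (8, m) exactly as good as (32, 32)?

U(32, 32) = 1048576.
Set U(8, m) = 1048576 and solve.
With b = 8: 8^3 = 512, so m = 1048576/512 = 2048.
Check: U(8, 2048) = 1048576.

m = 2048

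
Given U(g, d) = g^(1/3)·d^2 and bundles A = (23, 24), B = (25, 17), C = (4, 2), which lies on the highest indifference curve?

Bundle A

Evaluate utility at each bundle:
U(A) = 1638.067.
U(B) = 845.041.
U(C) = 6.350.
Highest utility is A, so A ≻ B ≻ C.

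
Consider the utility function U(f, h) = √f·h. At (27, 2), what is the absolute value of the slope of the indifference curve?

MU_f = 0.5·f^(-0.5)·h and MU_h = √f.
MRS = MU_f/MU_h = (0.5)·h/f.
At (27, 2): MRS = 1/27.
That is, one extra unit of f is worth 1/27 units of h at the margin.

MRS = 1/27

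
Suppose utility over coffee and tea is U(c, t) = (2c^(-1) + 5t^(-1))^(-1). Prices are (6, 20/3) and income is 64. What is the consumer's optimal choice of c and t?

For CES with ρ = -1, MRS = (2/5)·(t/c)^2.
Tangency: set MRS = p_c/p_t = 6/(20/3) = 0.9.
So (t/c)^2 = 2.25; taking the square root, t/c = 1.5, i.e. t = 1.5·c.
Substitute into the budget 6·c + (20/3)·t = 64: 16·c = 64, so c* = 4 and t* = 1.5·4 = 6.

c* = 4, t* = 6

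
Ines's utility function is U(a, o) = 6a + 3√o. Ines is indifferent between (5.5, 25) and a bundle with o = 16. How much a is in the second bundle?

U(5.5, 25) = 48.
Set U(a, 16) = 48 and solve.
With o = 16: √16 = 4, so 6a = 48 − 3·4 = 36 and a = 6.
Check: U(6, 16) = 48.

a = 6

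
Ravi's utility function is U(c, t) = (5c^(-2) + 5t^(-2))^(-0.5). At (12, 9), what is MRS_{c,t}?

MRS = 27/64

For CES with ρ = -2, MRS = (t/c)^3.
At (12, 9): MRS = 27/64.
So at (12, 9) the consumer would give up 27/64 units of t for one more unit of c.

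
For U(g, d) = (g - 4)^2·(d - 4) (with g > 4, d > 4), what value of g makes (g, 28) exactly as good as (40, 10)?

g = 22

U(40, 10) = 7776.
Set U(g, 28) = 7776 and solve.
With d = 28: (28 − 4) = 24, so (g − 4)^2 = 7776/24 = 324.
Taking the square root (with g > 4): g − 4 = 18, so g = 22.
Check: U(22, 28) = 7776.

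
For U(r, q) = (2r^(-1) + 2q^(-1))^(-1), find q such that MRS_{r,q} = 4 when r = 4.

q = 8

For CES with ρ = -1, MRS = (q/r)^2.
Setting (q/4)^2 = 4 gives q/4 = 2 and q = 8.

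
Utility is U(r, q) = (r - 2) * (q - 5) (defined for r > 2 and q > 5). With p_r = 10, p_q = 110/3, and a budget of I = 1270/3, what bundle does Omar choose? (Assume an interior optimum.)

r* = 13, q* = 8

MU_r = (q−5), MU_q = (r−2).
MRS = (q−5)/(r−2).
Tangency: set MRS = p_r/p_q = 10/(110/3) = 3/11.
So (q − 5)/(r − 2) = 3/11, i.e. (q − 5) = (3/11)·(r − 2).
Rewrite the budget in excess-of-subsistence terms: 10·(r − 2) + (110/3)·(q − 5) = 1270/3 − 10·2 − (110/3)·5 = 220.
Substituting, 20·(r − 2) = 220, so r − 2 = 11 and r* = 13.
Then q − 5 = (3/11)·11 = 3, so q* = 8.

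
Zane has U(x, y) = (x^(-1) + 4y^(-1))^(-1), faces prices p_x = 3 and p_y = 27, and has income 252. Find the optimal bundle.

For CES with ρ = -1, MRS = (1/4)·(y/x)^2.
Tangency: set MRS = p_x/p_y = 3/27 = 1/9.
So (y/x)^2 = 4/9; taking the square root, y/x = 2/3, i.e. y = (2/3)·x.
Substitute into the budget 3·x + 27·y = 252: 21·x = 252, so x* = 12 and y* = (2/3)·12 = 8.

x* = 12, y* = 8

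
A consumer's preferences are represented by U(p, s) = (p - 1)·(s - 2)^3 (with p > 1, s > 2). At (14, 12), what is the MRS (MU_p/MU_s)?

MRS = 10/39

MU_p = (s−2)^3, MU_s = 3·(p−1)·(s−2)^2.
MRS = (1/3)·(s−2)/(p−1).
At (14, 12): MRS = 10/39.
The indifference curve has slope −10/39 at this bundle.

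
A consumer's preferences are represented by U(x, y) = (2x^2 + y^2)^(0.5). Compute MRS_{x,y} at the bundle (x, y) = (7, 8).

For CES with ρ = 2, MRS = (2/1)·(y/x)^(-1).
At (7, 8): MRS = 1.75.
The indifference curve has slope −1.75 at this bundle.

MRS = 1.75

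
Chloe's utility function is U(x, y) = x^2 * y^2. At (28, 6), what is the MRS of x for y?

MU_x = 2·x·y^2 and MU_y = 2·x^2·y.
MRS = MU_x/MU_y = y/x.
At (28, 6): MRS = 3/14.
That is, one extra unit of x is worth 3/14 units of y at the margin.

MRS = 3/14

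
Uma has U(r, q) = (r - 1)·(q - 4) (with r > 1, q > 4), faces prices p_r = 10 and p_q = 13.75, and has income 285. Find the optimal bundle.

MU_r = (q−4), MU_q = (r−1).
MRS = (q−4)/(r−1).
Tangency: set MRS = p_r/p_q = 10/13.75 = 8/11.
So (q − 4)/(r − 1) = 8/11, i.e. (q − 4) = (8/11)·(r − 1).
Rewrite the budget in excess-of-subsistence terms: 10·(r − 1) + 13.75·(q − 4) = 285 − 10·1 − 13.75·4 = 220.
Substituting, 20·(r − 1) = 220, so r − 1 = 11 and r* = 12.
Then q − 4 = (8/11)·11 = 8, so q* = 12.

r* = 12, q* = 12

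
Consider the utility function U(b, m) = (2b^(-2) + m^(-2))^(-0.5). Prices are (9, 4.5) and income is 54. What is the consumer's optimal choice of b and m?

b* = 4, m* = 4

For CES with ρ = -2, MRS = (2/1)·(m/b)^3.
Tangency: set MRS = p_b/p_m = 9/4.5 = 2.
So (m/b)^3 = 1; taking the cube root, m/b = 1, i.e. m = b.
Substitute into the budget 9·b + 4.5·m = 54: 13.5·b = 54, so b* = 4 and m* = 4.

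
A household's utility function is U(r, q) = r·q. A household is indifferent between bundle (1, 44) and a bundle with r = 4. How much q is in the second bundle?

q = 11

U(1, 44) = 44.
Set U(4, q) = 44 and solve.
With r = 4: q = 44/4 = 11.
Check: U(4, 11) = 44.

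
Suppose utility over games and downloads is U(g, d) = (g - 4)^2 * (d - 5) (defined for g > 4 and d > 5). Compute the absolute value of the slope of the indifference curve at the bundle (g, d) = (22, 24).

MU_g = 2·(g−4)·(d−5), MU_d = (g−4)^2.
MRS = (2/1)·(d−5)/(g−4).
At (22, 24): MRS = 19/9.
The indifference curve has slope −19/9 at this bundle.

MRS = 19/9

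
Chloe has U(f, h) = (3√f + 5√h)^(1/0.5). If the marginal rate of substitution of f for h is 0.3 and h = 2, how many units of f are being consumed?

For CES with ρ = 0.5, MRS = (3/5)·√(h/f).
Setting (3/5)·√(2/f) = 0.3 gives √(2/f) = 0.5, so 2/f = 0.25 and f = 8.

f = 8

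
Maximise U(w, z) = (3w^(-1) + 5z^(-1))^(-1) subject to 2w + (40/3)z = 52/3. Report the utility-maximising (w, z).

w* = 2, z* = 1

For CES with ρ = -1, MRS = (3/5)·(z/w)^2.
Tangency: set MRS = p_w/p_z = 2/(40/3) = 0.15.
So (z/w)^2 = 0.25; taking the square root, z/w = 0.5, i.e. z = 0.5·w.
Substitute into the budget 2·w + (40/3)·z = 52/3: (26/3)·w = 52/3, so w* = 2 and z* = 0.5·2 = 1.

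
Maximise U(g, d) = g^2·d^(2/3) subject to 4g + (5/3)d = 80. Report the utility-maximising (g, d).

g* = 15, d* = 12

MU_g = 2·g·d^(2/3) and MU_d = 2/3·g^2·d^(-1/3).
MRS = MU_g/MU_d = (3)·d/g.
Tangency: set MRS = p_g/p_d = 4/(5/3) = 2.4.
So (3)·d/g = 2.4, i.e. d = 0.8·g.
Substitute into the budget 4·g + (5/3)·d = 80: (16/3)·g = 80, so g* = 15.
Then d* = 0.8·15 = 12.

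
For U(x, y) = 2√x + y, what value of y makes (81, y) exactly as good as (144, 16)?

y = 22

U(144, 16) = 40.
Set U(81, y) = 40 and solve.
With x = 81: √81 = 9, so y = 40 − 2·9 = 22.
Check: U(81, 22) = 40.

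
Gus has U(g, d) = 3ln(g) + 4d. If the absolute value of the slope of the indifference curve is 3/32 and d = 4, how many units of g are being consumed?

MU_g = 3/g, MU_d = 4.
MRS = 3/g ÷ 4.
MRS depends only on g: 0.75/g = 3/32 ⇒ g = 0.75/(3/32) = 8.

g = 8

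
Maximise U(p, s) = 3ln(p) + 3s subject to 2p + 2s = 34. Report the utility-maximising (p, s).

MU_p = 3/p, MU_s = 3.
MRS = 3/p ÷ 3.
Tangency: set MRS = p_p/p_s = 2/2 = 1.
MRS depends only on p: 1/p = 1 ⇒ p* = 1/1 = 1.
From the budget, 2·s = 34 − 2·1 = 32, so s* = 16.

p* = 1, s* = 16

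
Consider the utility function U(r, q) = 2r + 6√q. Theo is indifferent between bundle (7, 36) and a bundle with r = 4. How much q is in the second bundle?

q = 49

U(7, 36) = 50.
Set U(4, q) = 50 and solve.
With r = 4: 6√q = 50 − 2·4 = 42, so √q = 7 and q = 49.
Check: U(4, 49) = 50.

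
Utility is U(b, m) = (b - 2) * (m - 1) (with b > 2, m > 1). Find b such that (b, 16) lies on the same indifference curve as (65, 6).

U(65, 6) = 315.
Set U(b, 16) = 315 and solve.
With m = 16: (16 − 1) = 15, so (b − 2) = 315/15 = 21.
So b = 2 + 21 = 23.
Check: U(23, 16) = 315.

b = 23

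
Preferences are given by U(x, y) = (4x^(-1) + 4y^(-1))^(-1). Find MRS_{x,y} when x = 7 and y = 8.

MRS = 64/49

For CES with ρ = -1, MRS = (y/x)^2.
At (7, 8): MRS = 64/49.
That is, one extra unit of x is worth 64/49 units of y at the margin.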